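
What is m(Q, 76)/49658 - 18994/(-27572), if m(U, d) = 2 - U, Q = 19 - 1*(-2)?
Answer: 117835023/171146297 ≈ 0.68850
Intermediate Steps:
Q = 21 (Q = 19 + 2 = 21)
m(Q, 76)/49658 - 18994/(-27572) = (2 - 1*21)/49658 - 18994/(-27572) = (2 - 21)*(1/49658) - 18994*(-1/27572) = -19*1/49658 + 9497/13786 = -19/49658 + 9497/13786 = 117835023/171146297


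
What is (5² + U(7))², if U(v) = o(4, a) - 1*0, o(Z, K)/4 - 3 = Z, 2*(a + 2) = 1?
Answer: 2809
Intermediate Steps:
a = -3/2 (a = -2 + (½)*1 = -2 + ½ = -3/2 ≈ -1.5000)
o(Z, K) = 12 + 4*Z
U(v) = 28 (U(v) = (12 + 4*4) - 1*0 = (12 + 16) + 0 = 28 + 0 = 28)
(5² + U(7))² = (5² + 28)² = (25 + 28)² = 53² = 2809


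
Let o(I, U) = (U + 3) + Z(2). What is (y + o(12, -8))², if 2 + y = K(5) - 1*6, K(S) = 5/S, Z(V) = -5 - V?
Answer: 361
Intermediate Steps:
o(I, U) = -4 + U (o(I, U) = (U + 3) + (-5 - 1*2) = (3 + U) + (-5 - 2) = (3 + U) - 7 = -4 + U)
y = -7 (y = -2 + (5/5 - 1*6) = -2 + (5*(⅕) - 6) = -2 + (1 - 6) = -2 - 5 = -7)
(y + o(12, -8))² = (-7 + (-4 - 8))² = (-7 - 12)² = (-19)² = 361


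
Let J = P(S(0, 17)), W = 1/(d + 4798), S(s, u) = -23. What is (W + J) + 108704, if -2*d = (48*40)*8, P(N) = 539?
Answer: 314838325/2882 ≈ 1.0924e+5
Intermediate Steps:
d = -7680 (d = -48*40*8/2 = -960*8 = -1/2*15360 = -7680)
W = -1/2882 (W = 1/(-7680 + 4798) = 1/(-2882) = -1/2882 ≈ -0.00034698)
J = 539
(W + J) + 108704 = (-1/2882 + 539) + 108704 = 1553397/2882 + 108704 = 314838325/2882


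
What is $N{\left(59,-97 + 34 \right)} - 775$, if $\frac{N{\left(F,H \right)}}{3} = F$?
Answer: $-598$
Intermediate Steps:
$N{\left(F,H \right)} = 3 F$
$N{\left(59,-97 + 34 \right)} - 775 = 3 \cdot 59 - 775 = 177 - 775 = -598$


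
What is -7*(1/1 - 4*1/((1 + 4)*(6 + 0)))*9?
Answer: -273/5 ≈ -54.600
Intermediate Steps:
-7*(1/1 - 4*1/((1 + 4)*(6 + 0)))*9 = -7*(1*1 - 4/(6*5))*9 = -7*(1 - 4/30)*9 = -7*(1 - 4*1/30)*9 = -7*(1 - 2/15)*9 = -7*13/15*9 = -91/15*9 = -273/5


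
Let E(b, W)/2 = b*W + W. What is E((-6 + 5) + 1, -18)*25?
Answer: -900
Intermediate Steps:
E(b, W) = 2*W + 2*W*b (E(b, W) = 2*(b*W + W) = 2*(W*b + W) = 2*(W + W*b) = 2*W + 2*W*b)
E((-6 + 5) + 1, -18)*25 = (2*(-18)*(1 + ((-6 + 5) + 1)))*25 = (2*(-18)*(1 + (-1 + 1)))*25 = (2*(-18)*(1 + 0))*25 = (2*(-18)*1)*25 = -36*25 = -900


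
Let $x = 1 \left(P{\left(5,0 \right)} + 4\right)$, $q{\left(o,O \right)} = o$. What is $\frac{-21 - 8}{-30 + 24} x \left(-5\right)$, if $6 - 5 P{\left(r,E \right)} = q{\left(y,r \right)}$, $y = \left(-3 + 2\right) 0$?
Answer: $- \frac{377}{3} \approx -125.67$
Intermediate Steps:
$y = 0$ ($y = \left(-1\right) 0 = 0$)
$P{\left(r,E \right)} = \frac{6}{5}$ ($P{\left(r,E \right)} = \frac{6}{5} - 0 = \frac{6}{5} + 0 = \frac{6}{5}$)
$x = \frac{26}{5}$ ($x = 1 \left(\frac{6}{5} + 4\right) = 1 \cdot \frac{26}{5} = \frac{26}{5} \approx 5.2$)
$\frac{-21 - 8}{-30 + 24} x \left(-5\right) = \frac{-21 - 8}{-30 + 24} \cdot \frac{26}{5} \left(-5\right) = - \frac{29}{-6} \cdot \frac{26}{5} \left(-5\right) = \left(-29\right) \left(- \frac{1}{6}\right) \frac{26}{5} \left(-5\right) = \frac{29}{6} \cdot \frac{26}{5} \left(-5\right) = \frac{377}{15} \left(-5\right) = - \frac{377}{3}$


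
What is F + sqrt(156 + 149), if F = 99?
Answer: 99 + sqrt(305) ≈ 116.46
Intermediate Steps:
F + sqrt(156 + 149) = 99 + sqrt(156 + 149) = 99 + sqrt(305)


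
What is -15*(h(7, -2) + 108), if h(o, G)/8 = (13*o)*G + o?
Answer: 19380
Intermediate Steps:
h(o, G) = 8*o + 104*G*o (h(o, G) = 8*((13*o)*G + o) = 8*(13*G*o + o) = 8*(o + 13*G*o) = 8*o + 104*G*o)
-15*(h(7, -2) + 108) = -15*(8*7*(1 + 13*(-2)) + 108) = -15*(8*7*(1 - 26) + 108) = -15*(8*7*(-25) + 108) = -15*(-1400 + 108) = -15*(-1292) = 19380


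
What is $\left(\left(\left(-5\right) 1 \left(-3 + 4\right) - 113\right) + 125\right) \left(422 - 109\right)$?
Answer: $2191$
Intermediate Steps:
$\left(\left(\left(-5\right) 1 \left(-3 + 4\right) - 113\right) + 125\right) \left(422 - 109\right) = \left(\left(\left(-5\right) 1 - 113\right) + 125\right) 313 = \left(\left(-5 - 113\right) + 125\right) 313 = \left(-118 + 125\right) 313 = 7 \cdot 313 = 2191$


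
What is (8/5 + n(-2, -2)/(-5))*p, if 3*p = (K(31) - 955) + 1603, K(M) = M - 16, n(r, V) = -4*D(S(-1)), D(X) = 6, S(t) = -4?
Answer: 7072/5 ≈ 1414.4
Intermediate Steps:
n(r, V) = -24 (n(r, V) = -4*6 = -24)
K(M) = -16 + M
p = 221 (p = (((-16 + 31) - 955) + 1603)/3 = ((15 - 955) + 1603)/3 = (-940 + 1603)/3 = (⅓)*663 = 221)
(8/5 + n(-2, -2)/(-5))*p = (8/5 - 24/(-5))*221 = (8*(⅕) - 24*(-⅕))*221 = (8/5 + 24/5)*221 = (32/5)*221 = 7072/5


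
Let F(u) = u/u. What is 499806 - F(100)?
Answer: 499805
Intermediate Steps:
F(u) = 1
499806 - F(100) = 499806 - 1*1 = 499806 - 1 = 499805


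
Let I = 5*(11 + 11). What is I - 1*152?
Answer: -42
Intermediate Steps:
I = 110 (I = 5*22 = 110)
I - 1*152 = 110 - 1*152 = 110 - 152 = -42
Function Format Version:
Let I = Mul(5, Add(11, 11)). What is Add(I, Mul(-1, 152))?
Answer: -42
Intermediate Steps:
I = 110 (I = Mul(5, 22) = 110)
Add(I, Mul(-1, 152)) = Add(110, Mul(-1, 152)) = Add(110, -152) = -42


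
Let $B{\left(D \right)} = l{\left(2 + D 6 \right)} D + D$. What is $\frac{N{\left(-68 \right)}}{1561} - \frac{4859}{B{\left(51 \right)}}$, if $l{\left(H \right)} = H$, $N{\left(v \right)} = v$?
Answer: $- \frac{8656511}{24599799} \approx -0.35189$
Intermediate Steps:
$B{\left(D \right)} = D + D \left(2 + 6 D\right)$ ($B{\left(D \right)} = \left(2 + D 6\right) D + D = \left(2 + 6 D\right) D + D = D \left(2 + 6 D\right) + D = D + D \left(2 + 6 D\right)$)
$\frac{N{\left(-68 \right)}}{1561} - \frac{4859}{B{\left(51 \right)}} = - \frac{68}{1561} - \frac{4859}{3 \cdot 51 \left(1 + 2 \cdot 51\right)} = \left(-68\right) \frac{1}{1561} - \frac{4859}{3 \cdot 51 \left(1 + 102\right)} = - \frac{68}{1561} - \frac{4859}{3 \cdot 51 \cdot 103} = - \frac{68}{1561} - \frac{4859}{15759} = - \frac{8656511}{24599799}$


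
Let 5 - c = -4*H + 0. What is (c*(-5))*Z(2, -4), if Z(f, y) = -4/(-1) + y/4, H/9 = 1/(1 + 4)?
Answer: -183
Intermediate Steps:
H = 9/5 (H = 9/(1 + 4) = 9/5 ≈ 1.8000)
Z(f, y) = 4 + y/4 (Z(f, y) = -4*(-1) + y*(¼) = 4 + y/4)
c = 61/5 (c = 5 - (-4*9/5 + 0) = 5 - (-36/5 + 0) = 5 - 1*(-36/5) = 5 + 36/5 = 61/5 ≈ 12.200)
(c*(-5))*Z(2, -4) = ((61/5)*(-5))*(4 + (¼)*(-4)) = -61*(4 - 1) = -61*3 = -183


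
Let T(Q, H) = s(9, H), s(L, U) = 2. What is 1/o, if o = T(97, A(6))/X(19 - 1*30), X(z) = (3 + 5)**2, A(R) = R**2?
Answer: 32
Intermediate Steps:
X(z) = 64 (X(z) = 8**2 = 64)
T(Q, H) = 2
o = 1/32 (o = 2/64 = 2*(1/64) = 1/32 ≈ 0.031250)
1/o = 1/(1/32) = 32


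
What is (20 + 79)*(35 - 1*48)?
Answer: -1287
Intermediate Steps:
(20 + 79)*(35 - 1*48) = 99*(35 - 48) = 99*(-13) = -1287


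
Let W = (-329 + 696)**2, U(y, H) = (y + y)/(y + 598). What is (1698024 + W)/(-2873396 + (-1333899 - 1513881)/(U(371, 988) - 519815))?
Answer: -923137525271009/1447326785587408 ≈ -0.63782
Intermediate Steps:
U(y, H) = 2*y/(598 + y) (U(y, H) = (2*y)/(598 + y) = 2*y/(598 + y))
W = 134689 (W = 367**2 = 134689)
(1698024 + W)/(-2873396 + (-1333899 - 1513881)/(U(371, 988) - 519815)) = (1698024 + 134689)/(-2873396 + (-1333899 - 1513881)/(2*371/(598 + 371) - 519815)) = 1832713/(-2873396 - 2847780/(2*371/969 - 519815)) = 1832713/(-2873396 - 2847780/(2*371*(1/969) - 519815)) = 1832713/(-2873396 - 2847780/(742/969 - 519815)) = 1832713/(-2873396 - 2847780/(-503699993/969)) = 1832713/(-2873396 - 2847780*(-969/503699993)) = 1832713/(-2873396 + 2759498820/503699993) = 1832713/(-1447326785587408/503699993) = 1832713*(-503699993/1447326785587408) = -923137525271009/1447326785587408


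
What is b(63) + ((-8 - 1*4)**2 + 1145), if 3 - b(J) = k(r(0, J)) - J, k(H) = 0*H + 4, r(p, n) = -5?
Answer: 1351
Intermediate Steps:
k(H) = 4 (k(H) = 0 + 4 = 4)
b(J) = -1 + J (b(J) = 3 - (4 - J) = 3 + (-4 + J) = -1 + J)
b(63) + ((-8 - 1*4)**2 + 1145) = (-1 + 63) + ((-8 - 1*4)**2 + 1145) = 62 + ((-8 - 4)**2 + 1145) = 62 + ((-12)**2 + 1145) = 62 + (144 + 1145) = 62 + 1289 = 1351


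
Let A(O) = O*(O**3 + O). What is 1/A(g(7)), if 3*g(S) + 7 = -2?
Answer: 1/90 ≈ 0.011111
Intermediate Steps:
g(S) = -3 (g(S) = -7/3 + (1/3)*(-2) = -7/3 - 2/3 = -3)
A(O) = O*(O + O**3)
1/A(g(7)) = 1/((-3)**2 + (-3)**4) = 1/(9 + 81) = 1/90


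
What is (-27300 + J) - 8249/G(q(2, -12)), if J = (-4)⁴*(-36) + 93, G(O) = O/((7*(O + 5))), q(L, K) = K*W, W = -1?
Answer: -1418707/12 ≈ -1.1823e+5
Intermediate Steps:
q(L, K) = -K (q(L, K) = K*(-1) = -K)
G(O) = O/(35 + 7*O) (G(O) = O/((7*(5 + O))) = O/(35 + 7*O))
J = -9123 (J = 256*(-36) + 93 = -9216 + 93 = -9123)
(-27300 + J) - 8249/G(q(2, -12)) = (-27300 - 9123) - 8249/((-1*(-12))/(7*(5 - 1*(-12)))) = -36423 - 8249/((⅐)*12/(5 + 12)) = -36423 - 8249/((⅐)*12/17) = -36423 - 8249/((⅐)*12*(1/17)) = -36423 - 8249/12/119 = -36423 - 8249*119/12 = -36423 - 981631/12 = -1418707/12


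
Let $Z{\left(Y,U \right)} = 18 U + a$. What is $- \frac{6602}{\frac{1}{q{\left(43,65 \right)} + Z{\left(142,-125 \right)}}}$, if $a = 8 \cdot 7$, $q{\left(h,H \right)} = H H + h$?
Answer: $-13692548$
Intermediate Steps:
$q{\left(h,H \right)} = h + H^{2}$ ($q{\left(h,H \right)} = H^{2} + h = h + H^{2}$)
$a = 56$
$Z{\left(Y,U \right)} = 56 + 18 U$ ($Z{\left(Y,U \right)} = 18 U + 56 = 56 + 18 U$)
$- \frac{6602}{\frac{1}{q{\left(43,65 \right)} + Z{\left(142,-125 \right)}}} = - \frac{6602}{\frac{1}{\left(43 + 65^{2}\right) + \left(56 + 18 \left(-125\right)\right)}} = - \frac{6602}{\frac{1}{\left(43 + 4225\right) + \left(56 - 2250\right)}} = - \frac{6602}{\frac{1}{4268 - 2194}} = - \frac{6602}{\frac{1}{2074}} = - 6602 \frac{1}{\frac{1}{2074}} = \left(-6602\right) 2074 = -13692548$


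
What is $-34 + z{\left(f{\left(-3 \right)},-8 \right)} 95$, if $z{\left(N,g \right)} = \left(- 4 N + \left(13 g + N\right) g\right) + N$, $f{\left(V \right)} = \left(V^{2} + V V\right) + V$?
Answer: $63331$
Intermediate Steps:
$f{\left(V \right)} = V + 2 V^{2}$ ($f{\left(V \right)} = \left(V^{2} + V^{2}\right) + V = 2 V^{2} + V = V + 2 V^{2}$)
$z{\left(N,g \right)} = - 3 N + g \left(N + 13 g\right)$ ($z{\left(N,g \right)} = \left(- 4 N + \left(N + 13 g\right) g\right) + N = \left(- 4 N + g \left(N + 13 g\right)\right) + N = - 3 N + g \left(N + 13 g\right)$)
$-34 + z{\left(f{\left(-3 \right)},-8 \right)} 95 = -34 + \left(- 3 \left(- 3 \left(1 + 2 \left(-3\right)\right)\right) + 13 \left(-8\right)^{2} + - 3 \left(1 + 2 \left(-3\right)\right) \left(-8\right)\right) 95 = -34 + \left(- 3 \left(- 3 \left(1 - 6\right)\right) + 13 \cdot 64 + - 3 \left(1 - 6\right) \left(-8\right)\right) 95 = -34 + \left(- 3 \left(\left(-3\right) \left(-5\right)\right) + 832 + \left(-3\right) \left(-5\right) \left(-8\right)\right) 95 = -34 + \left(\left(-3\right) 15 + 832 + 15 \left(-8\right)\right) 95 = -34 + \left(-45 + 832 - 120\right) 95 = -34 + 667 \cdot 95 = -34 + 63365 = 63331$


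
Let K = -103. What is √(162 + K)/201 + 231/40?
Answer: 231/40 + √59/201 ≈ 5.8132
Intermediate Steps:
√(162 + K)/201 + 231/40 = √(162 - 103)/201 + 231/40 = √59*(1/201) + 231*(1/40) = √59/201 + 231/40 = 231/40 + √59/201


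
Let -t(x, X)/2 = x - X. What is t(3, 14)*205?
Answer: 4510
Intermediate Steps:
t(x, X) = -2*x + 2*X (t(x, X) = -2*(x - X) = -2*x + 2*X)
t(3, 14)*205 = (-2*3 + 2*14)*205 = (-6 + 28)*205 = 22*205 = 4510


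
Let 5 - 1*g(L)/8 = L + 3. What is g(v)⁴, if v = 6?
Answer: 1048576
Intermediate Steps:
g(L) = 16 - 8*L (g(L) = 40 - 8*(L + 3) = 40 - 8*(3 + L) = 40 + (-24 - 8*L) = 16 - 8*L)
g(v)⁴ = (16 - 8*6)⁴ = (16 - 48)⁴ = (-32)⁴ = 1048576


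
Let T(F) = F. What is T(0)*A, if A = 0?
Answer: 0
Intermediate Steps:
T(0)*A = 0*0 = 0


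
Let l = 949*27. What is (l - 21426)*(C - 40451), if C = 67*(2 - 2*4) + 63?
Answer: -171195630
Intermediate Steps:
C = -339 (C = 67*(2 - 8) + 63 = 67*(-6) + 63 = -402 + 63 = -339)
l = 25623
(l - 21426)*(C - 40451) = (25623 - 21426)*(-339 - 40451) = 4197*(-40790) = -171195630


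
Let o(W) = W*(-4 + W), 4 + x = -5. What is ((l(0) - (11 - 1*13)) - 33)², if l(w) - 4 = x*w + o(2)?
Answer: 961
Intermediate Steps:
x = -9 (x = -4 - 5 = -9)
l(w) = -9*w (l(w) = 4 + (-9*w + 2*(-4 + 2)) = 4 + (-9*w + 2*(-2)) = 4 + (-9*w - 4) = 4 + (-4 - 9*w) = -9*w)
((l(0) - (11 - 1*13)) - 33)² = ((-9*0 - (11 - 1*13)) - 33)² = ((0 - (11 - 13)) - 33)² = ((0 - 1*(-2)) - 33)² = ((0 + 2) - 33)² = (2 - 33)² = (-31)² = 961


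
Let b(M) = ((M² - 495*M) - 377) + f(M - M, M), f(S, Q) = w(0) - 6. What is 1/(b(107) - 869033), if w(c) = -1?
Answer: -1/910933 ≈ -1.0978e-6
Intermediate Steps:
f(S, Q) = -7 (f(S, Q) = -1 - 6 = -7)
b(M) = -384 + M² - 495*M (b(M) = ((M² - 495*M) - 377) - 7 = (-377 + M² - 495*M) - 7 = -384 + M² - 495*M)
1/(b(107) - 869033) = 1/((-384 + 107² - 495*107) - 869033) = 1/((-384 + 11449 - 52965) - 869033) = 1/(-41900 - 869033) = 1/(-910933) = -1/910933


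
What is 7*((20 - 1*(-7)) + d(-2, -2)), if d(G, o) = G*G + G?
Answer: 203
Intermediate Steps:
d(G, o) = G + G² (d(G, o) = G² + G = G + G²)
7*((20 - 1*(-7)) + d(-2, -2)) = 7*((20 - 1*(-7)) - 2*(1 - 2)) = 7*((20 + 7) - 2*(-1)) = 7*(27 + 2) = 7*29 = 203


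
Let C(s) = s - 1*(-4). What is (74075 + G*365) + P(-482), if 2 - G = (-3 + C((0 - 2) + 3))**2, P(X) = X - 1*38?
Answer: 72825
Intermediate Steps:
P(X) = -38 + X (P(X) = X - 38 = -38 + X)
C(s) = 4 + s (C(s) = s + 4 = 4 + s)
G = -2 (G = 2 - (-3 + (4 + ((0 - 2) + 3)))**2 = 2 - (-3 + (4 + (-2 + 3)))**2 = 2 - (-3 + (4 + 1))**2 = 2 - (-3 + 5)**2 = 2 - 1*2**2 = 2 - 1*4 = 2 - 4 = -2)
(74075 + G*365) + P(-482) = (74075 - 2*365) + (-38 - 482) = (74075 - 730) - 520 = 73345 - 520 = 72825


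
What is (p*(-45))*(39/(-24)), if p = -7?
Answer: -4095/8 ≈ -511.88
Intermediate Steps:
(p*(-45))*(39/(-24)) = (-7*(-45))*(39/(-24)) = 315*(39*(-1/24)) = 315*(-13/8) = -4095/8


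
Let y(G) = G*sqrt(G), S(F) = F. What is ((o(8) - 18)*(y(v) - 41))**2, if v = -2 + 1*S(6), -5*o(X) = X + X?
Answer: 12236004/25 ≈ 4.8944e+5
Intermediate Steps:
o(X) = -2*X/5 (o(X) = -(X + X)/5 = -2*X/5)
v = 4 (v = -2 + 1*6 = -2 + 6 = 4)
y(G) = G**(3/2)
((o(8) - 18)*(y(v) - 41))**2 = ((-2/5*8 - 18)*(4**(3/2) - 41))**2 = ((-16/5 - 18)*(8 - 41))**2 = (-106/5*(-33))**2 = (3498/5)**2 = 12236004/25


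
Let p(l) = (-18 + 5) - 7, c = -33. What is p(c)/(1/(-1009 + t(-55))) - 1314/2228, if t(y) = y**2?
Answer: -44917137/1114 ≈ -40321.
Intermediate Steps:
p(l) = -20 (p(l) = -13 - 7 = -20)
p(c)/(1/(-1009 + t(-55))) - 1314/2228 = -20/(1/(-1009 + (-55)**2)) - 1314/2228 = -20/(1/(-1009 + 3025)) - 1314*1/2228 = -20/(1/2016) - 657/1114 = -20/1/2016 - 657/1114 = -20*2016 - 657/1114 = -40320 - 657/1114 = -44917137/1114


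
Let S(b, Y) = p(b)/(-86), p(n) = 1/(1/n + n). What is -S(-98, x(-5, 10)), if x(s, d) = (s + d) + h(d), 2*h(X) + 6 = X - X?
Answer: -49/413015 ≈ -0.00011864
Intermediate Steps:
h(X) = -3 (h(X) = -3 + (X - X)/2 = -3 + (½)*0 = -3 + 0 = -3)
p(n) = 1/(n + 1/n)
x(s, d) = -3 + d + s (x(s, d) = (s + d) - 3 = (d + s) - 3 = -3 + d + s)
S(b, Y) = -b/(86*(1 + b²)) (S(b, Y) = (b/(1 + b²))/(-86) = (b/(1 + b²))*(-1/86) = -b/(86*(1 + b²)))
-S(-98, x(-5, 10)) = -(-1)*(-98)/(86 + 86*(-98)²) = -(-1)*(-98)/(86 + 86*9604) = -(-1)*(-98)/(86 + 825944) = -(-1)*(-98)/826030 = -1*49/413015 = -49/413015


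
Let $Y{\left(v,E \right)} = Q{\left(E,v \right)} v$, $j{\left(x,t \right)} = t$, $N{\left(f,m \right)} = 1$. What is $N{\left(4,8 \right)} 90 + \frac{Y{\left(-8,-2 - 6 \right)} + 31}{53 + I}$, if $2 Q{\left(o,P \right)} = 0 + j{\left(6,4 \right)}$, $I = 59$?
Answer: $\frac{10095}{112} \approx 90.134$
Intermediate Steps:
$Q{\left(o,P \right)} = 2$ ($Q{\left(o,P \right)} = \frac{0 + 4}{2} = \frac{1}{2} \cdot 4 = 2$)
$Y{\left(v,E \right)} = 2 v$
$N{\left(4,8 \right)} 90 + \frac{Y{\left(-8,-2 - 6 \right)} + 31}{53 + I} = 1 \cdot 90 + \frac{2 \left(-8\right) + 31}{53 + 59} = 90 + \frac{-16 + 31}{112} = 90 + 15 \cdot \frac{1}{112} = 90 + \frac{15}{112} = \frac{10095}{112}$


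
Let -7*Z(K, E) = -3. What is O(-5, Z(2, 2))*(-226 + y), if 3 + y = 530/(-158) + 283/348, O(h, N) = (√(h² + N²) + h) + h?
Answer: 31827655/13746 - 6365531*√1234/192444 ≈ 1153.5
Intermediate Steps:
Z(K, E) = 3/7 (Z(K, E) = -⅐*(-3) = 3/7)
O(h, N) = √(N² + h²) + 2*h (O(h, N) = (√(N² + h²) + h) + h = (h + √(N² + h²)) + h = √(N² + h²) + 2*h)
y = -152339/27492 (y = -3 + (530/(-158) + 283/348) = -3 + (530*(-1/158) + 283*(1/348)) = -3 + (-265/79 + 283/348) = -3 - 69863/27492 = -152339/27492 ≈ -5.5412)
O(-5, Z(2, 2))*(-226 + y) = (√((3/7)² + (-5)²) + 2*(-5))*(-226 - 152339/27492) = (√(9/49 + 25) - 10)*(-6365531/27492) = (√(1234/49) - 10)*(-6365531/27492) = (√1234/7 - 10)*(-6365531/27492) = (-10 + √1234/7)*(-6365531/27492) = 31827655/13746 - 6365531*√1234/192444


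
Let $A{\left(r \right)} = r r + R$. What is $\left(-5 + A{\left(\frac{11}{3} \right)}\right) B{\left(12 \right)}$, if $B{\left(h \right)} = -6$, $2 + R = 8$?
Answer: $- \frac{260}{3} \approx -86.667$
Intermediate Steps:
$R = 6$ ($R = -2 + 8 = 6$)
$A{\left(r \right)} = 6 + r^{2}$ ($A{\left(r \right)} = r r + 6 = r^{2} + 6 = 6 + r^{2}$)
$\left(-5 + A{\left(\frac{11}{3} \right)}\right) B{\left(12 \right)} = \left(-5 + \left(6 + \left(\frac{11}{3}\right)^{2}\right)\right) \left(-6\right) = \left(-5 + \left(6 + \frac{121}{9}\right)\right) \left(-6\right) = \left(-5 + \frac{175}{9}\right) \left(-6\right) = \frac{130}{9} \left(-6\right) = - \frac{260}{3}$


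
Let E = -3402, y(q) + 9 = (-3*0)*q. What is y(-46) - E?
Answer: 3393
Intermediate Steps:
y(q) = -9 (y(q) = -9 + (-3*0)*q = -9 + 0*q = -9 + 0 = -9)
y(-46) - E = -9 - 1*(-3402) = -9 + 3402 = 3393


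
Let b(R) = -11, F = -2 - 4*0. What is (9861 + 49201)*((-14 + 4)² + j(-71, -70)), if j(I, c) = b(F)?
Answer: 5256518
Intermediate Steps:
F = -2 (F = -2 + 0 = -2)
j(I, c) = -11
(9861 + 49201)*((-14 + 4)² + j(-71, -70)) = (9861 + 49201)*((-14 + 4)² - 11) = 59062*((-10)² - 11) = 59062*(100 - 11) = 59062*89 = 5256518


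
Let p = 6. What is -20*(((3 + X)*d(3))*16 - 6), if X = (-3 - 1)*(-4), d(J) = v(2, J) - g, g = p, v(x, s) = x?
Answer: 24440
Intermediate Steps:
g = 6
d(J) = -4 (d(J) = 2 - 1*6 = 2 - 6 = -4)
X = 16 (X = -4*(-4) = 16)
-20*(((3 + X)*d(3))*16 - 6) = -20*(((3 + 16)*(-4))*16 - 6) = -20*((19*(-4))*16 - 6) = -20*(-76*16 - 6) = -20*(-1216 - 6) = -20*(-1222) = 24440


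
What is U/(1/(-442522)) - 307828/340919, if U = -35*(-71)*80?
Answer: -29991794554646228/340919 ≈ -8.7973e+10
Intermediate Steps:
U = 198800 (U = 2485*80 = 198800)
U/(1/(-442522)) - 307828/340919 = 198800/(1/(-442522)) - 307828/340919 = 198800/(-1/442522) - 307828*1/340919 = 198800*(-442522) - 307828/340919 = -87973373600 - 307828/340919 = -29991794554646228/340919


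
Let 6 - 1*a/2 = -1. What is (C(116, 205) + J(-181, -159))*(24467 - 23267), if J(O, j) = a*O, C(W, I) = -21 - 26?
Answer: -3097200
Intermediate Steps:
a = 14 (a = 12 - 2*(-1) = 12 + 2 = 14)
C(W, I) = -47
J(O, j) = 14*O
(C(116, 205) + J(-181, -159))*(24467 - 23267) = (-47 + 14*(-181))*(24467 - 23267) = (-47 - 2534)*1200 = -2581*1200 = -3097200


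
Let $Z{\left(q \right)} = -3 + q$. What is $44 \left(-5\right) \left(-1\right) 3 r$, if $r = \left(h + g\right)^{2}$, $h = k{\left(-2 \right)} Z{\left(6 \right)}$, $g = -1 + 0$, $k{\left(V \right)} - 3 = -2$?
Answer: $2640$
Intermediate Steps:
$k{\left(V \right)} = 1$ ($k{\left(V \right)} = 3 - 2 = 1$)
$g = -1$
$h = 3$ ($h = 1 \left(-3 + 6\right) = 1 \cdot 3 = 3$)
$r = 4$ ($r = \left(3 - 1\right)^{2} = 2^{2} = 4$)
$44 \left(-5\right) \left(-1\right) 3 r = 44 \left(-5\right) \left(-1\right) 3 \cdot 4 = 44 \cdot 5 \cdot 3 \cdot 4 = 44 \cdot 15 \cdot 4 = 660 \cdot 4 = 2640$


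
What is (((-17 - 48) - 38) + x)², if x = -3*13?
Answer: 20164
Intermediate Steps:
x = -39
(((-17 - 48) - 38) + x)² = (((-17 - 48) - 38) - 39)² = ((-65 - 38) - 39)² = (-103 - 39)² = (-142)² = 20164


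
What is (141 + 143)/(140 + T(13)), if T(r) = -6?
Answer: 142/67 ≈ 2.1194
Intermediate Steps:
(141 + 143)/(140 + T(13)) = (141 + 143)/(140 - 6) = 284/134 = 284*(1/134) = 142/67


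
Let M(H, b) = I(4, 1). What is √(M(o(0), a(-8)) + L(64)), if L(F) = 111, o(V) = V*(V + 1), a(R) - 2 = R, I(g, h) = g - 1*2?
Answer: √113 ≈ 10.630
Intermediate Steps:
I(g, h) = -2 + g (I(g, h) = g - 2 = -2 + g)
a(R) = 2 + R
o(V) = V*(1 + V)
M(H, b) = 2 (M(H, b) = -2 + 4 = 2)
√(M(o(0), a(-8)) + L(64)) = √(2 + 111) = √113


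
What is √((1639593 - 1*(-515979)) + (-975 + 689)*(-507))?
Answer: √2300574 ≈ 1516.8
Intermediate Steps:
√((1639593 - 1*(-515979)) + (-975 + 689)*(-507)) = √((1639593 + 515979) - 286*(-507)) = √(2155572 + 145002) = √2300574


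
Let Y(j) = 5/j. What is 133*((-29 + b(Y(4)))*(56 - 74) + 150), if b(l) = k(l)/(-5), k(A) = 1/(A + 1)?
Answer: 447944/5 ≈ 89589.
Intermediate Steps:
k(A) = 1/(1 + A)
b(l) = -1/(5*(1 + l)) (b(l) = 1/((1 + l)*(-5)) = -⅕/(1 + l) = -1/(5*(1 + l)))
133*((-29 + b(Y(4)))*(56 - 74) + 150) = 133*((-29 - 1/(5 + 5*(5/4)))*(56 - 74) + 150) = 133*((-29 - 1/(5 + 5*(5*(¼))))*(-18) + 150) = 133*((-29 - 1/(5 + 5*(5/4)))*(-18) + 150) = 133*((-29 - 1/(5 + 25/4))*(-18) + 150) = 133*((-29 - 1/45/4)*(-18) + 150) = 133*((-29 - 1*4/45)*(-18) + 150) = 133*((-29 - 4/45)*(-18) + 150) = 133*(-1309/45*(-18) + 150) = 133*(2618/5 + 150) = 133*(3368/5) = 447944/5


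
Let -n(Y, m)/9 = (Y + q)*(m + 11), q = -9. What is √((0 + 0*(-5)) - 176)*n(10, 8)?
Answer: -684*I*√11 ≈ -2268.6*I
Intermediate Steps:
n(Y, m) = -9*(-9 + Y)*(11 + m) (n(Y, m) = -9*(Y - 9)*(m + 11) = -9*(-9 + Y)*(11 + m))
√((0 + 0*(-5)) - 176)*n(10, 8) = √((0 + 0*(-5)) - 176)*(891 - 99*10 + 81*8 - 9*10*8) = √((0 + 0) - 176)*(891 - 990 + 648 - 720) = √(0 - 176)*(-171) = √(-176)*(-171) = (4*I*√11)*(-171) = -684*I*√11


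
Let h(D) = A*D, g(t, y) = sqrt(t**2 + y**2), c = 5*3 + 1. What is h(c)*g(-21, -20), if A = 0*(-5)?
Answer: 0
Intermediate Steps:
A = 0
c = 16 (c = 15 + 1 = 16)
h(D) = 0 (h(D) = 0*D = 0)
h(c)*g(-21, -20) = 0*sqrt((-21)**2 + (-20)**2) = 0*sqrt(441 + 400) = 0*sqrt(841) = 0*29 = 0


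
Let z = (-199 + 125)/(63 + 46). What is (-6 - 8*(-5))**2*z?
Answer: -85544/109 ≈ -784.81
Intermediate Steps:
z = -74/109 ≈ -0.67890
(-6 - 8*(-5))**2*z = (-6 - 8*(-5))**2*(-74/109) = (-6 + 40)**2*(-74/109) = 34**2*(-74/109) = 1156*(-74/109) = -85544/109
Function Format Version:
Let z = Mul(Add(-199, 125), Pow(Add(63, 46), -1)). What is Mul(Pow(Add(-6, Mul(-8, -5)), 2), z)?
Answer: Rational(-85544, 109) ≈ -784.81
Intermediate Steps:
z = Rational(-74, 109) (z = Mul(-74, Pow(109, -1)) = Mul(-74, Rational(1, 109)) = Rational(-74, 109) ≈ -0.67890)
Mul(Pow(Add(-6, Mul(-8, -5)), 2), z) = Mul(Pow(Add(-6, Mul(-8, -5)), 2), Rational(-74, 109)) = Mul(Pow(Add(-6, 40), 2), Rational(-74, 109)) = Mul(Pow(34, 2), Rational(-74, 109)) = Mul(1156, Rational(-74, 109)) = Rational(-85544, 109)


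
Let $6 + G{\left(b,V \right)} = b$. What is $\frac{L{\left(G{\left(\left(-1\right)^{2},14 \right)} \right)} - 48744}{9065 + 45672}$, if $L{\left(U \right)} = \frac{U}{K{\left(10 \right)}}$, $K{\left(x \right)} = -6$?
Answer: $- \frac{292459}{328422} \approx -0.8905$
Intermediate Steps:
$G{\left(b,V \right)} = -6 + b$
$L{\left(U \right)} = - \frac{U}{6}$ ($L{\left(U \right)} = \frac{U}{-6} = U \left(- \frac{1}{6}\right) = - \frac{U}{6}$)
$\frac{L{\left(G{\left(\left(-1\right)^{2},14 \right)} \right)} - 48744}{9065 + 45672} = \frac{- \frac{-6 + \left(-1\right)^{2}}{6} - 48744}{9065 + 45672} = \frac{- \frac{-6 + 1}{6} - 48744}{54737} = \left(\left(- \frac{1}{6}\right) \left(-5\right) - 48744\right) \frac{1}{54737} = \left(\frac{5}{6} - 48744\right) \frac{1}{54737} = \left(- \frac{292459}{6}\right) \frac{1}{54737} = - \frac{292459}{328422}$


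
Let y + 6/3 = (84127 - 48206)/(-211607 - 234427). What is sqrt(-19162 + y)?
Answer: I*sqrt(3812623473932898)/446034 ≈ 138.43*I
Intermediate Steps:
y = -927989/446034 (y = -2 + (84127 - 48206)/(-211607 - 234427) = -2 + 35921/(-446034) = -2 + 35921*(-1/446034) = -2 - 35921/446034 = -927989/446034 ≈ -2.0805)
sqrt(-19162 + y) = sqrt(-19162 - 927989/446034) = sqrt(-8547831497/446034) = I*sqrt(3812623473932898)/446034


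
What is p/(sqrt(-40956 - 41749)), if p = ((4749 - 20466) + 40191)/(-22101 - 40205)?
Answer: 12237*I*sqrt(82705)/2576508865 ≈ 0.0013659*I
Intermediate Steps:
p = -12237/31153 (p = (-15717 + 40191)/(-62306) = 24474*(-1/62306) = -12237/31153 ≈ -0.39280)
p/(sqrt(-40956 - 41749)) = -12237/(31153*sqrt(-40956 - 41749)) = -12237*(-I*sqrt(82705)/82705)/31153 = -(-12237)*I*sqrt(82705)/2576508865 = 12237*I*sqrt(82705)/2576508865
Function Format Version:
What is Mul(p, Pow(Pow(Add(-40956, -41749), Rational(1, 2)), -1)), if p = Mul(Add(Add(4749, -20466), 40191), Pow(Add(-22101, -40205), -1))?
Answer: Mul(Rational(12237, 2576508865), I, Pow(82705, Rational(1, 2))) ≈ Mul(0.0013659, I)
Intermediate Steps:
p = Rational(-12237, 31153) (p = Mul(Add(-15717, 40191), Pow(-62306, -1)) = Mul(24474, Rational(-1, 62306)) = Rational(-12237, 31153) ≈ -0.39280)
Mul(p, Pow(Pow(Add(-40956, -41749), Rational(1, 2)), -1)) = Mul(Rational(-12237, 31153), Pow(Pow(Add(-40956, -41749), Rational(1, 2)), -1)) = Mul(Rational(-12237, 31153), Pow(Pow(-82705, Rational(1, 2)), -1)) = Mul(Rational(-12237, 31153), Pow(Mul(I, Pow(82705, Rational(1, 2))), -1)) = Mul(Rational(-12237, 31153), Mul(Rational(-1, 82705), I, Pow(82705, Rational(1, 2)))) = Mul(Rational(12237, 2576508865), I, Pow(82705, Rational(1, 2)))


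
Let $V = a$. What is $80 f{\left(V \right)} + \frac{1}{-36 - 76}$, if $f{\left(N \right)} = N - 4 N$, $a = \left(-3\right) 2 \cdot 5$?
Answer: $\frac{806399}{112} \approx 7200.0$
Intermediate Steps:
$a = -30$ ($a = \left(-6\right) 5 = -30$)
$V = -30$
$f{\left(N \right)} = - 3 N$
$80 f{\left(V \right)} + \frac{1}{-36 - 76} = 80 \left(\left(-3\right) \left(-30\right)\right) + \frac{1}{-36 - 76} = 80 \cdot 90 + \frac{1}{-112} = 7200 - \frac{1}{112} = \frac{806399}{112}$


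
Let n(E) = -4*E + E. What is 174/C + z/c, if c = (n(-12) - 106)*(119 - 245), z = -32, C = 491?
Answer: 379742/1082655 ≈ 0.35075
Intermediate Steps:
n(E) = -3*E
c = 8820 (c = (-3*(-12) - 106)*(119 - 245) = (36 - 106)*(-126) = -70*(-126) = 8820)
174/C + z/c = 174/491 - 32/8820 = 174*(1/491) - 32*1/8820 = 174/491 - 8/2205 = 379742/1082655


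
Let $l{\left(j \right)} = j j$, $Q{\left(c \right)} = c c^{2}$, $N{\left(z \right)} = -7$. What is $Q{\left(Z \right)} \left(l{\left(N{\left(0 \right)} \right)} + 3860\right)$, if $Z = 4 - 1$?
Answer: $105543$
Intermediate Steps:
$Z = 3$ ($Z = 4 - 1 = 3$)
$Q{\left(c \right)} = c^{3}$
$l{\left(j \right)} = j^{2}$
$Q{\left(Z \right)} \left(l{\left(N{\left(0 \right)} \right)} + 3860\right) = 3^{3} \left(\left(-7\right)^{2} + 3860\right) = 27 \left(49 + 3860\right) = 27 \cdot 3909 = 105543$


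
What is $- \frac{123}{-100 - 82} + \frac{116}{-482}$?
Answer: $\frac{19087}{43862} \approx 0.43516$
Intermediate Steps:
$- \frac{123}{-100 - 82} + \frac{116}{-482} = - \frac{123}{-182} + 116 \left(- \frac{1}{482}\right) = \left(-123\right) \left(- \frac{1}{182}\right) - \frac{58}{241} = \frac{123}{182} - \frac{58}{241} = \frac{19087}{43862}$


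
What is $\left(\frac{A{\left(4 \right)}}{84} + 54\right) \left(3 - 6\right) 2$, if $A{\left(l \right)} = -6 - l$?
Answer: $- \frac{2263}{7} \approx -323.29$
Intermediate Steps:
$\left(\frac{A{\left(4 \right)}}{84} + 54\right) \left(3 - 6\right) 2 = \left(\frac{-6 - 4}{84} + 54\right) \left(3 - 6\right) 2 = \left(\left(-6 - 4\right) \frac{1}{84} + 54\right) \left(\left(-3\right) 2\right) = \left(\left(-10\right) \frac{1}{84} + 54\right) \left(-6\right) = \left(- \frac{5}{42} + 54\right) \left(-6\right) = \frac{2263}{42} \left(-6\right) = - \frac{2263}{7}$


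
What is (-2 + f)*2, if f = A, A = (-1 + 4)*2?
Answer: 8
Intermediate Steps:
A = 6 (A = 3*2 = 6)
f = 6
(-2 + f)*2 = (-2 + 6)*2 = 4*2 = 8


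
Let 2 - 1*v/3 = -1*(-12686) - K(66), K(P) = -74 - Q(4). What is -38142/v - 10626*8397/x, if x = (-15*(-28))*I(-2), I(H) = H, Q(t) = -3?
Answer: 5419499847/51020 ≈ 1.0622e+5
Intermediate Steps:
x = -840 (x = -15*(-28)*(-2) = 420*(-2) = -840)
K(P) = -71 (K(P) = -74 - 1*(-3) = -74 + 3 = -71)
v = -38265 (v = 6 - 3*(-1*(-12686) - 1*(-71)) = 6 - 3*(12686 + 71) = 6 - 3*12757 = 6 - 38271 = -38265)
-38142/v - 10626*8397/x = -38142/(-38265) - 10626/((-840/8397)) = -38142*(-1/38265) - 10626/((-840*1/8397)) = 12714/12755 - 10626/(-280/2799) = 12714/12755 - 10626*(-2799/280) = 12714/12755 + 2124441/20 = 5419499847/51020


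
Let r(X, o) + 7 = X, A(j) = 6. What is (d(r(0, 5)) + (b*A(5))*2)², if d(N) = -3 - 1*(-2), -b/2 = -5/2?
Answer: 3481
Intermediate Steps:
r(X, o) = -7 + X
b = 5 (b = -(-10)/2 = -2*(-5/2) = 5)
d(N) = -1 (d(N) = -3 + 2 = -1)
(d(r(0, 5)) + (b*A(5))*2)² = (-1 + (5*6)*2)² = (-1 + 30*2)² = (-1 + 60)² = 59² = 3481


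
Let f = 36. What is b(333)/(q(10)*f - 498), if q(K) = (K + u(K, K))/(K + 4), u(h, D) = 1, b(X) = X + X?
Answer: -777/548 ≈ -1.4179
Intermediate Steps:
b(X) = 2*X
q(K) = (1 + K)/(4 + K) (q(K) = (K + 1)/(K + 4) = (1 + K)/(4 + K))
b(333)/(q(10)*f - 498) = (2*333)/(((1 + 10)/(4 + 10))*36 - 498) = 666/((11/14)*36 - 498) = 666/(198/7 - 498) = 666/(-3288/7) = 666*(-7/3288) = -777/548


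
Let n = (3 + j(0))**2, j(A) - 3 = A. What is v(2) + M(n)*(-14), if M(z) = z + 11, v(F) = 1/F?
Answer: -1315/2 ≈ -657.50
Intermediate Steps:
j(A) = 3 + A
n = 36 (n = (3 + (3 + 0))**2 = (3 + 3)**2 = 6**2 = 36)
M(z) = 11 + z
v(2) + M(n)*(-14) = 1/2 + (11 + 36)*(-14) = 1/2 + 47*(-14) = 1/2 - 658 = -1315/2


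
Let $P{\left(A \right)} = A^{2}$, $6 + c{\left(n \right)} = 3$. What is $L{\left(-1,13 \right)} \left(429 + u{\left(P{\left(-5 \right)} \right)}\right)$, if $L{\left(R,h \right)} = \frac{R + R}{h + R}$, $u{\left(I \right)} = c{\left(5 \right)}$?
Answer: $-71$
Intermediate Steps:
$c{\left(n \right)} = -3$ ($c{\left(n \right)} = -6 + 3 = -3$)
$u{\left(I \right)} = -3$
$L{\left(R,h \right)} = \frac{2 R}{R + h}$
$L{\left(-1,13 \right)} \left(429 + u{\left(P{\left(-5 \right)} \right)}\right) = 2 \left(-1\right) \frac{1}{-1 + 13} \left(429 - 3\right) = 2 \left(-1\right) \frac{1}{12} \cdot 426 = \left(- \frac{1}{6}\right) 426 = -71$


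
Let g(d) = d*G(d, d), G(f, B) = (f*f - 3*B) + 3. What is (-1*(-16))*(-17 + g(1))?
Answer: -256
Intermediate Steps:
G(f, B) = 3 + f² - 3*B (G(f, B) = (f² - 3*B) + 3 = 3 + f² - 3*B)
g(d) = d*(3 + d² - 3*d)
(-1*(-16))*(-17 + g(1)) = (-1*(-16))*(-17 + 1*(3 + 1² - 3*1)) = 16*(-17 + 1*(3 + 1 - 3)) = 16*(-17 + 1*1) = 16*(-17 + 1) = 16*(-16) = -256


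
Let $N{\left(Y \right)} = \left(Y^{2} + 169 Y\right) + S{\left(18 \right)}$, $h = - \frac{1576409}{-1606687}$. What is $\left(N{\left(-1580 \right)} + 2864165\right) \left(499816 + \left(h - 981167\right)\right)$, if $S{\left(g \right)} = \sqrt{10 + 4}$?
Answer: $- \frac{3939239810144365760}{1606687} - \frac{773378817728 \sqrt{14}}{1606687} \approx -2.4518 \cdot 10^{12}$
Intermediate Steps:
$h = \frac{1576409}{1606687}$ ($h = \left(-1576409\right) \left(- \frac{1}{1606687}\right) = \frac{1576409}{1606687} \approx 0.98116$)
$S{\left(g \right)} = \sqrt{14}$
$N{\left(Y \right)} = \sqrt{14} + Y^{2} + 169 Y$ ($N{\left(Y \right)} = \left(Y^{2} + 169 Y\right) + \sqrt{14} = \sqrt{14} + Y^{2} + 169 Y$)
$\left(N{\left(-1580 \right)} + 2864165\right) \left(499816 + \left(h - 981167\right)\right) = \left(\left(\sqrt{14} + \left(-1580\right)^{2} + 169 \left(-1580\right)\right) + 2864165\right) \left(499816 + \left(\frac{1576409}{1606687} - 981167\right)\right) = \left(\left(\sqrt{14} + 2496400 - 267020\right) + 2864165\right) \left(499816 + \left(\frac{1576409}{1606687} - 981167\right)\right) = \left(\left(2229380 + \sqrt{14}\right) + 2864165\right) \left(499816 - \frac{1576426687320}{1606687}\right) = \left(5093545 + \sqrt{14}\right) \left(- \frac{773378817728}{1606687}\right) = - \frac{3939239810144365760}{1606687} - \frac{773378817728 \sqrt{14}}{1606687}$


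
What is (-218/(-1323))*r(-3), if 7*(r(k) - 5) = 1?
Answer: 872/1029 ≈ 0.84742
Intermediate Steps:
r(k) = 36/7 (r(k) = 5 + (⅐)*1 = 5 + ⅐ = 36/7)
(-218/(-1323))*r(-3) = -218/(-1323)*(36/7) = -218*(-1/1323)*(36/7) = (218/1323)*(36/7) = 872/1029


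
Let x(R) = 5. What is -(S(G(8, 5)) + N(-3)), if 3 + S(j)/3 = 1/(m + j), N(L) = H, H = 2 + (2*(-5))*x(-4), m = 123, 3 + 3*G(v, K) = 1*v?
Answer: 21309/374 ≈ 56.976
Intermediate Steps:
G(v, K) = -1 + v/3 (G(v, K) = -1 + (1*v)/3 = -1 + v/3)
H = -48 (H = 2 + (2*(-5))*5 = 2 - 10*5 = 2 - 50 = -48)
N(L) = -48
S(j) = -9 + 3/(123 + j)
-(S(G(8, 5)) + N(-3)) = -(3*(-368 - 3*(-1 + (⅓)*8))/(123 + (-1 + (⅓)*8)) - 48) = -(3*(-368 - 3*(-1 + 8/3))/(123 + (-1 + 8/3)) - 48) = -(3*(-368 - 3*5/3)/(123 + 5/3) - 48) = -(3*(-368 - 5)/(374/3) - 48) = -(3*(3/374)*(-373) - 48) = -(-3357/374 - 48) = -1*(-21309/374) = 21309/374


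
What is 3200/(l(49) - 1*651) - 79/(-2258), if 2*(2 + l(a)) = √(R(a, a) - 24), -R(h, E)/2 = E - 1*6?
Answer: (-14348026*I + 79*√110)/(2258*(√110 + 1306*I)) ≈ -4.8652 - 0.039352*I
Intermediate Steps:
R(h, E) = 12 - 2*E (R(h, E) = -2*(E - 1*6) = -2*(E - 6) = -2*(-6 + E) = 12 - 2*E)
l(a) = -2 + √(-12 - 2*a)/2 (l(a) = -2 + √((12 - 2*a) - 24)/2 = -2 + √(-12 - 2*a)/2)
3200/(l(49) - 1*651) - 79/(-2258) = 3200/((-2 + √(-12 - 2*49)/2) - 1*651) - 79/(-2258) = 3200/((-2 + √(-12 - 98)/2) - 651) - 79*(-1/2258) = 3200/((-2 + √(-110)/2) - 651) + 79/2258 = 3200/((-2 + (I*√110)/2) - 651) + 79/2258 = 3200/((-2 + I*√110/2) - 651) + 79/2258 = 3200/(-653 + I*√110/2) + 79/2258 = 79/2258 + 3200/(-653 + I*√110/2)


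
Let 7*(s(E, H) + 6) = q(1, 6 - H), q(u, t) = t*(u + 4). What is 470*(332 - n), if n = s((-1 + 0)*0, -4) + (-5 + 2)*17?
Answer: 1256310/7 ≈ 1.7947e+5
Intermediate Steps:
q(u, t) = t*(4 + u)
s(E, H) = -12/7 - 5*H/7 (s(E, H) = -6 + ((6 - H)*(4 + 1))/7 = -6 + ((6 - H)*5)/7 = -6 + (30 - 5*H)/7 = -6 + (30/7 - 5*H/7) = -12/7 - 5*H/7)
n = -349/7 (n = (-12/7 - 5/7*(-4)) + (-5 + 2)*17 = (-12/7 + 20/7) - 3*17 = 8/7 - 51 = -349/7 ≈ -49.857)
470*(332 - n) = 470*(332 - 1*(-349/7)) = 470*(332 + 349/7) = 470*(2673/7) = 1256310/7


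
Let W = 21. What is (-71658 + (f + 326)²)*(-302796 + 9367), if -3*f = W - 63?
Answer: -12893857118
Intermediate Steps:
f = 14 (f = -(21 - 63)/3 = -⅓*(-42) = 14)
(-71658 + (f + 326)²)*(-302796 + 9367) = (-71658 + (14 + 326)²)*(-302796 + 9367) = (-71658 + 340²)*(-293429) = (-71658 + 115600)*(-293429) = 43942*(-293429) = -12893857118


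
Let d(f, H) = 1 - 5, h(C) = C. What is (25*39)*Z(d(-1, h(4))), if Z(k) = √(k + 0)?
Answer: 1950*I ≈ 1950.0*I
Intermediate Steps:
d(f, H) = -4
Z(k) = √k
(25*39)*Z(d(-1, h(4))) = (25*39)*√(-4) = 975*(2*I) = 1950*I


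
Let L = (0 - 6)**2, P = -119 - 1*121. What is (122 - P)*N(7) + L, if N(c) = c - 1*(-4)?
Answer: 4018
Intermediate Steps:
P = -240 (P = -119 - 121 = -240)
N(c) = 4 + c (N(c) = c + 4 = 4 + c)
L = 36 (L = (-6)**2 = 36)
(122 - P)*N(7) + L = (122 - 1*(-240))*(4 + 7) + 36 = (122 + 240)*11 + 36 = 362*11 + 36 = 3982 + 36 = 4018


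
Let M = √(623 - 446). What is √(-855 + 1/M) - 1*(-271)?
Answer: 271 + √(-26786295 + 177*√177)/177 ≈ 271.0 + 29.239*I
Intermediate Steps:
M = √177 ≈ 13.304
√(-855 + 1/M) - 1*(-271) = √(-855 + 1/(√177)) - 1*(-271) = √(-855 + √177/177) + 271 = 271 + √(-855 + √177/177)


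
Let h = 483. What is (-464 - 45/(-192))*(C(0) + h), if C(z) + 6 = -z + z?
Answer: -14157837/64 ≈ -2.2122e+5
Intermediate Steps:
C(z) = -6 (C(z) = -6 + (-z + z) = -6 + 0 = -6)
(-464 - 45/(-192))*(C(0) + h) = (-464 - 45/(-192))*(-6 + 483) = (-464 - 45*(-1/192))*477 = (-464 + 15/64)*477 = -29681/64*477 = -14157837/64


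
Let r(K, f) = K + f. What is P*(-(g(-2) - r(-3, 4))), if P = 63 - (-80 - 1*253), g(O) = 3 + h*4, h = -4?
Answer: 5544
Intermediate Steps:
g(O) = -13 (g(O) = 3 - 4*4 = 3 - 16 = -13)
P = 396 (P = 63 - (-80 - 253) = 63 - 1*(-333) = 63 + 333 = 396)
P*(-(g(-2) - r(-3, 4))) = 396*(-(-13 - (-3 + 4))) = 396*(-(-13 - 1*1)) = 396*(-(-13 - 1)) = 396*(-1*(-14)) = 396*14 = 5544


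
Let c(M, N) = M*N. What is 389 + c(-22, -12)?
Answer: 653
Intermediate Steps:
389 + c(-22, -12) = 389 - 22*(-12) = 389 + 264 = 653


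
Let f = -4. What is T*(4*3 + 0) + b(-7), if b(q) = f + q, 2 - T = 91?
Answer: -1079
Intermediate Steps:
T = -89 (T = 2 - 1*91 = 2 - 91 = -89)
b(q) = -4 + q
T*(4*3 + 0) + b(-7) = -89*(4*3 + 0) + (-4 - 7) = -89*(12 + 0) - 11 = -89*12 - 11 = -1068 - 11 = -1079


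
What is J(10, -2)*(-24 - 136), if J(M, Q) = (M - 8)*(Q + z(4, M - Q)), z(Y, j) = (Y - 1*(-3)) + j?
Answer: -5440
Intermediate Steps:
z(Y, j) = 3 + Y + j (z(Y, j) = (Y + 3) + j = (3 + Y) + j = 3 + Y + j)
J(M, Q) = (-8 + M)*(7 + M) (J(M, Q) = (M - 8)*(Q + (3 + 4 + (M - Q))) = (-8 + M)*(Q + (7 + M - Q)) = (-8 + M)*(7 + M))
J(10, -2)*(-24 - 136) = (-56 + 10² - 1*10)*(-24 - 136) = (-56 + 100 - 10)*(-160) = 34*(-160) = -5440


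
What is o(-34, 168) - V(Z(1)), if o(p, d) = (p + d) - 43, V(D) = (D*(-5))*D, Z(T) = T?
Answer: 96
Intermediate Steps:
V(D) = -5*D² (V(D) = (-5*D)*D = -5*D²)
o(p, d) = -43 + d + p (o(p, d) = (d + p) - 43 = -43 + d + p)
o(-34, 168) - V(Z(1)) = (-43 + 168 - 34) - (-5)*1² = 91 - (-5) = 91 - 1*(-5) = 91 + 5 = 96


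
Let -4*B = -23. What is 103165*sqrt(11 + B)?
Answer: 103165*sqrt(67)/2 ≈ 4.2222e+5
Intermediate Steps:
B = 23/4 (B = -1/4*(-23) = 23/4 ≈ 5.7500)
103165*sqrt(11 + B) = 103165*sqrt(11 + 23/4) = 103165*sqrt(67/4) = 103165*(sqrt(67)/2) = 103165*sqrt(67)/2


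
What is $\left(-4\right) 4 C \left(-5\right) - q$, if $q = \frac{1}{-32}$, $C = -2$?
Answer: $- \frac{5119}{32} \approx -159.97$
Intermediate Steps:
$q = - \frac{1}{32} \approx -0.03125$
$\left(-4\right) 4 C \left(-5\right) - q = \left(-4\right) 4 \left(-2\right) \left(-5\right) - - \frac{1}{32} = \left(-16\right) \left(-2\right) \left(-5\right) + \frac{1}{32} = 32 \left(-5\right) + \frac{1}{32} = -160 + \frac{1}{32} = - \frac{5119}{32}$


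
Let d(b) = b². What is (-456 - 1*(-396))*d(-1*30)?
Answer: -54000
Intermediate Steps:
(-456 - 1*(-396))*d(-1*30) = (-456 - 1*(-396))*(-1*30)² = (-456 + 396)*(-30)² = -60*900 = -54000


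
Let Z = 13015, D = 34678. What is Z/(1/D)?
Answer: 451334170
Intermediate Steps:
Z/(1/D) = 13015/(1/34678) = 13015*34678 = 451334170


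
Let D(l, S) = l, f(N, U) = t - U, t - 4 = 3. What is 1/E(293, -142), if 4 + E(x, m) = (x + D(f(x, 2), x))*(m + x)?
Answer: 1/44994 ≈ 2.2225e-5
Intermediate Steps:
t = 7 (t = 4 + 3 = 7)
f(N, U) = 7 - U
E(x, m) = -4 + (5 + x)*(m + x) (E(x, m) = -4 + (x + (7 - 1*2))*(m + x) = -4 + (x + (7 - 2))*(m + x) = -4 + (x + 5)*(m + x) = -4 + (5 + x)*(m + x))
1/E(293, -142) = 1/(-4 + 293**2 + 5*(-142) + 5*293 - 142*293) = 1/(-4 + 85849 - 710 + 1465 - 41606) = 1/44994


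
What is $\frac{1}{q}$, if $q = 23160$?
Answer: $\frac{1}{23160} \approx 4.3178 \cdot 10^{-5}$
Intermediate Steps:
$\frac{1}{q} = \frac{1}{23160}$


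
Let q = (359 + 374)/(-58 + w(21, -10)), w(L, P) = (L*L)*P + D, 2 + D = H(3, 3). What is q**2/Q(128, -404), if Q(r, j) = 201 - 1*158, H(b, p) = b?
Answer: 537289/858025827 ≈ 0.00062619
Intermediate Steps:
D = 1 (D = -2 + 3 = 1)
w(L, P) = 1 + P*L**2 (w(L, P) = (L*L)*P + 1 = L**2*P + 1 = P*L**2 + 1 = 1 + P*L**2)
q = -733/4467 (q = (359 + 374)/(-58 + (1 - 10*21**2)) = 733/(-58 + (1 - 10*441)) = 733/(-58 + (1 - 4410)) = 733/(-58 - 4409) = 733/(-4467) = 733*(-1/4467) = -733/4467 ≈ -0.16409)
Q(r, j) = 43 (Q(r, j) = 201 - 158 = 43)
q**2/Q(128, -404) = (-733/4467)**2/43 = (537289/19954089)*(1/43) = 537289/858025827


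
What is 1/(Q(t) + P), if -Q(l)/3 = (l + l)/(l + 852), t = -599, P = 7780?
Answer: 253/1971934 ≈ 0.00012830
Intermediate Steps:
Q(l) = -6*l/(852 + l) (Q(l) = -3*(l + l)/(l + 852) = -3*2*l/(852 + l) = -6*l/(852 + l))
1/(Q(t) + P) = 1/(-6*(-599)/(852 - 599) + 7780) = 1/(-6*(-599)/253 + 7780) = 1/(-6*(-599)*1/253 + 7780) = 1/(3594/253 + 7780) = 1/(1971934/253) = 253/1971934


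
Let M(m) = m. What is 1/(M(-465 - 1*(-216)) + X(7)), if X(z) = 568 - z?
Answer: 1/312 ≈ 0.0032051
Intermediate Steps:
1/(M(-465 - 1*(-216)) + X(7)) = 1/((-465 - 1*(-216)) + (568 - 1*7)) = 1/((-465 + 216) + (568 - 7)) = 1/(-249 + 561) = 1/312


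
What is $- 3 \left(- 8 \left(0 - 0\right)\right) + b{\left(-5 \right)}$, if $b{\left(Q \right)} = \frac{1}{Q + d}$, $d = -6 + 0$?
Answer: $- \frac{1}{11} \approx -0.090909$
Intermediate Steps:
$d = -6$
$b{\left(Q \right)} = \frac{1}{-6 + Q}$ ($b{\left(Q \right)} = \frac{1}{Q - 6} = \frac{1}{-6 + Q}$)
$- 3 \left(- 8 \left(0 - 0\right)\right) + b{\left(-5 \right)} = - 3 \left(- 8 \left(0 - 0\right)\right) + \frac{1}{-6 - 5} = - 3 \left(- 8 \left(0 + 0\right)\right) + \frac{1}{-11} = - 3 \left(\left(-8\right) 0\right) - \frac{1}{11} = \left(-3\right) 0 - \frac{1}{11} = 0 - \frac{1}{11} = - \frac{1}{11}$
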